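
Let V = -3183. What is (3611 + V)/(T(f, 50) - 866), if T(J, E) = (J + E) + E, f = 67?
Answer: -428/699 ≈ -0.61230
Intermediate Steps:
T(J, E) = J + 2*E (T(J, E) = (E + J) + E = J + 2*E)
(3611 + V)/(T(f, 50) - 866) = (3611 - 3183)/((67 + 2*50) - 866) = 428/((67 + 100) - 866) = 428/(167 - 866) = 428/(-699) = 428*(-1/699) = -428/699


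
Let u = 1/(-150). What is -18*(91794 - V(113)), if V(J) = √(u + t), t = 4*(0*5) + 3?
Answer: -1652292 + 3*√2694/5 ≈ -1.6523e+6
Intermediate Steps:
u = -1/150 ≈ -0.0066667
t = 3 (t = 4*0 + 3 = 0 + 3 = 3)
V(J) = √2694/30 (V(J) = √(-1/150 + 3) = √(449/150) = √2694/30)
-18*(91794 - V(113)) = -18*(91794 - √2694/30) = -1652292 + 3*√2694/5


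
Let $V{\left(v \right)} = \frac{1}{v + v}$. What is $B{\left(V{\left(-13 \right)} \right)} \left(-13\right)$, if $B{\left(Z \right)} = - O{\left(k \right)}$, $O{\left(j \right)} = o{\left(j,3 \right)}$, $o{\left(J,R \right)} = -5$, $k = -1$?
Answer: $-65$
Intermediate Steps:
$V{\left(v \right)} = \frac{1}{2 v}$
$O{\left(j \right)} = -5$
$B{\left(Z \right)} = 5$ ($B{\left(Z \right)} = \left(-1\right) \left(-5\right) = 5$)
$B{\left(V{\left(-13 \right)} \right)} \left(-13\right) = 5 \left(-13\right) = -65$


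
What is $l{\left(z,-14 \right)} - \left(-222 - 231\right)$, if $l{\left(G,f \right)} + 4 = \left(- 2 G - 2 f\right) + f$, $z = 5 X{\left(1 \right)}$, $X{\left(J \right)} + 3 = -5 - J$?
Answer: $553$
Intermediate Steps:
$X{\left(J \right)} = -8 - J$ ($X{\left(J \right)} = -3 - \left(5 + J\right) = -8 - J$)
$z = -45$ ($z = 5 \left(-8 - 1\right) = 5 \left(-9\right) = -45$)
$l{\left(G,f \right)} = -4 - f - 2 G$ ($l{\left(G,f \right)} = -4 + \left(\left(- 2 G - 2 f\right) + f\right) = -4 - \left(f + 2 G\right) = -4 - f - 2 G$)
$l{\left(z,-14 \right)} - \left(-222 - 231\right) = \left(-4 - -14 - -90\right) - \left(-222 - 231\right) = \left(-4 + 14 + 90\right) - -453 = 100 + 453 = 553$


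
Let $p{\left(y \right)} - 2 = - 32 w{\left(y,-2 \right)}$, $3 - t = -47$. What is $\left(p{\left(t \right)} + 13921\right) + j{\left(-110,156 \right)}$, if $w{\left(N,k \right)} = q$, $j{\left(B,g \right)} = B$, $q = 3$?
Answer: $13717$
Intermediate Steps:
$w{\left(N,k \right)} = 3$
$t = 50$ ($t = 3 - -47 = 3 + 47 = 50$)
$p{\left(y \right)} = -94$ ($p{\left(y \right)} = 2 - 96 = -94$)
$\left(p{\left(t \right)} + 13921\right) + j{\left(-110,156 \right)} = \left(-94 + 13921\right) - 110 = 13827 - 110 = 13717$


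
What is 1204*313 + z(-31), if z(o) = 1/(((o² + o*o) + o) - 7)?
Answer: 709989169/1884 ≈ 3.7685e+5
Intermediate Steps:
z(o) = 1/(-7 + o + 2*o²) (z(o) = 1/(((o² + o²) + o) - 7) = 1/((2*o² + o) - 7) = 1/((o + 2*o²) - 7) = 1/(-7 + o + 2*o²))
1204*313 + z(-31) = 1204*313 + 1/(-7 - 31 + 2*(-31)²) = 376852 + 1/(-7 - 31 + 2*961) = 376852 + 1/(-7 - 31 + 1922) = 376852 + 1/1884 = 709989169/1884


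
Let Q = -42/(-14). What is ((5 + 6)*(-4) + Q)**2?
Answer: 1681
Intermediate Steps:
Q = 3 (Q = -42*(-1/14) = 3)
((5 + 6)*(-4) + Q)**2 = ((5 + 6)*(-4) + 3)**2 = (11*(-4) + 3)**2 = (-44 + 3)**2 = (-41)**2 = 1681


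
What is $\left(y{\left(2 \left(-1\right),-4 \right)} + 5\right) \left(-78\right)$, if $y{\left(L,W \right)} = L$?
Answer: $-234$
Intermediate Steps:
$\left(y{\left(2 \left(-1\right),-4 \right)} + 5\right) \left(-78\right) = \left(2 \left(-1\right) + 5\right) \left(-78\right) = \left(-2 + 5\right) \left(-78\right) = 3 \left(-78\right) = -234$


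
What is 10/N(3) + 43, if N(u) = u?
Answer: 139/3 ≈ 46.333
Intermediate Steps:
10/N(3) + 43 = 10/3 + 43 = 139/3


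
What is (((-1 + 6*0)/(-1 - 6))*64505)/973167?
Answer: 9215/973167 ≈ 0.0094691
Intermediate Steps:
(((-1 + 6*0)/(-1 - 6))*64505)/973167 = (((-1 + 0)/(-7))*64505)*(1/973167) = (-1*(-1/7)*64505)*(1/973167) = ((1/7)*64505)*(1/973167) = 9215*(1/973167) = 9215/973167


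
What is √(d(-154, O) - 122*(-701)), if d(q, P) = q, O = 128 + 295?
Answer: 2*√21342 ≈ 292.18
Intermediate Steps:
O = 423
√(d(-154, O) - 122*(-701)) = √(-154 - 122*(-701)) = √(-154 + 85522) = √85368 = 2*√21342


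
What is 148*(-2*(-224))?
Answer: 66304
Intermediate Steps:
148*(-2*(-224)) = 148*448 = 66304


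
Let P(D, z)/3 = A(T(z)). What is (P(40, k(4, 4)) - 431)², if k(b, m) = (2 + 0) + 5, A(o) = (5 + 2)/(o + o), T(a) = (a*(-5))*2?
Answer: 74356129/400 ≈ 1.8589e+5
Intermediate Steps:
T(a) = -10*a (T(a) = -5*a*2 = -10*a)
A(o) = 7/(2*o) (A(o) = 7/((2*o)) = 7*(1/(2*o)) = 7/(2*o))
k(b, m) = 7 (k(b, m) = 2 + 5 = 7)
P(D, z) = -21/(20*z) (P(D, z) = 3*(7/(2*((-10*z)))) = 3*(7*(-1/(10*z))/2) = 3*(-7/(20*z)) = -21/(20*z))
(P(40, k(4, 4)) - 431)² = (-21/20/7 - 431)² = (-21/20*⅐ - 431)² = (-3/20 - 431)² = (-8623/20)² = 74356129/400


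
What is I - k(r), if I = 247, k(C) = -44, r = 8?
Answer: 291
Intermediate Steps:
I - k(r) = 247 - 1*(-44) = 247 + 44 = 291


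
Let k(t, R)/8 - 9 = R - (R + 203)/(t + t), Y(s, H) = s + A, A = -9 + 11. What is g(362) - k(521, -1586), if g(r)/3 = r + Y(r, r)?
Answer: 7702142/521 ≈ 14783.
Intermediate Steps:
A = 2
Y(s, H) = 2 + s (Y(s, H) = s + 2 = 2 + s)
k(t, R) = 72 + 8*R - 4*(203 + R)/t (k(t, R) = 72 + 8*(R - (R + 203)/(t + t)) = 72 + 8*(R - (203 + R)/(2*t)) = 72 + (8*R - 4*(203 + R)/t) = 72 + 8*R - 4*(203 + R)/t)
g(r) = 6 + 6*r (g(r) = 3*(r + (2 + r)) = 3*(2 + 2*r) = 6 + 6*r)
g(362) - k(521, -1586) = (6 + 6*362) - 4*(-203 - 1*(-1586) + 2*521*(9 - 1586))/521 = (6 + 2172) - 4*(-203 + 1586 + 2*521*(-1577))/521 = 2178 - 4*(-203 + 1586 - 1643234)/521 = 2178 - 4*(-1641851)/521 = 2178 - 1*(-6567404/521) = 2178 + 6567404/521 = 7702142/521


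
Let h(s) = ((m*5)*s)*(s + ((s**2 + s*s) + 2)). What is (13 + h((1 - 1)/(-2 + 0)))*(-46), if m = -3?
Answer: -598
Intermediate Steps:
h(s) = -15*s*(2 + s + 2*s**2) (h(s) = ((-3*5)*s)*(s + ((s**2 + s*s) + 2)) = (-15*s)*(s + ((s**2 + s**2) + 2)) = (-15*s)*(s + (2*s**2 + 2)) = (-15*s)*(s + (2 + 2*s**2)) = (-15*s)*(2 + s + 2*s**2) = -15*s*(2 + s + 2*s**2))
(13 + h((1 - 1)/(-2 + 0)))*(-46) = (13 - 15*(1 - 1)/(-2 + 0)*(2 + (1 - 1)/(-2 + 0) + 2*((1 - 1)/(-2 + 0))**2))*(-46) = (13 - 15*0/(-2)*(2 + 0/(-2) + 2*(0/(-2))**2))*(-46) = (13 - 15*0*(-1/2)*(2 + 0*(-1/2) + 2*(0*(-1/2))**2))*(-46) = (13 - 15*0*(2 + 0 + 2*0**2))*(-46) = (13 - 15*0*(2 + 0 + 2*0))*(-46) = (13 - 15*0*(2 + 0 + 0))*(-46) = (13 - 15*0*2)*(-46) = (13 + 0)*(-46) = 13*(-46) = -598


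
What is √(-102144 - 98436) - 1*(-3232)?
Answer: 3232 + 2*I*√50145 ≈ 3232.0 + 447.86*I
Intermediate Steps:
√(-102144 - 98436) - 1*(-3232) = √(-200580) + 3232 = 2*I*√50145 + 3232 = 3232 + 2*I*√50145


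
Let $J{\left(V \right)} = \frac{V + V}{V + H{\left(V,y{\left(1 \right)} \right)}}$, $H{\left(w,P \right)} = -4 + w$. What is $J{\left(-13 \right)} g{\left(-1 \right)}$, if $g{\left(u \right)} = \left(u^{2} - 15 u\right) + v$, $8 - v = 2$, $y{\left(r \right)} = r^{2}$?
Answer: $\frac{286}{15} \approx 19.067$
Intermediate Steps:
$v = 6$ ($v = 8 - 2 = 6$)
$J{\left(V \right)} = \frac{2 V}{-4 + 2 V}$ ($J{\left(V \right)} = \frac{V + V}{V + \left(-4 + V\right)} = \frac{2 V}{-4 + 2 V}$)
$g{\left(u \right)} = 6 + u^{2} - 15 u$ ($g{\left(u \right)} = \left(u^{2} - 15 u\right) + 6 = 6 + u^{2} - 15 u$)
$J{\left(-13 \right)} g{\left(-1 \right)} = - \frac{13}{-2 - 13} \left(6 + \left(-1\right)^{2} - -15\right) = - \frac{13}{-15} \left(6 + 1 + 15\right) = \left(-13\right) \left(- \frac{1}{15}\right) 22 = \frac{13}{15} \cdot 22 = \frac{286}{15}$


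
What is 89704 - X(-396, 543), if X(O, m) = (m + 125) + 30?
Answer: 89006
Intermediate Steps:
X(O, m) = 155 + m (X(O, m) = (125 + m) + 30 = 155 + m)
89704 - X(-396, 543) = 89704 - (155 + 543) = 89704 - 1*698 = 89704 - 698 = 89006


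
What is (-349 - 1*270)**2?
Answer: 383161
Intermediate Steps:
(-349 - 1*270)**2 = (-349 - 270)**2 = (-619)**2 = 383161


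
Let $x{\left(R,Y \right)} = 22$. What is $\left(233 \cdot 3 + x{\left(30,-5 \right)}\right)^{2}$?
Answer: $519841$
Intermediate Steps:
$\left(233 \cdot 3 + x{\left(30,-5 \right)}\right)^{2} = \left(233 \cdot 3 + 22\right)^{2} = \left(699 + 22\right)^{2} = 721^{2} = 519841$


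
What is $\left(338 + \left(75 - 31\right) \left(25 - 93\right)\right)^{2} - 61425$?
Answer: $6982291$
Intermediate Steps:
$\left(338 + \left(75 - 31\right) \left(25 - 93\right)\right)^{2} - 61425 = \left(338 + 44 \left(-68\right)\right)^{2} - 61425 = \left(338 - 2992\right)^{2} - 61425 = \left(-2654\right)^{2} - 61425 = 7043716 - 61425 = 6982291$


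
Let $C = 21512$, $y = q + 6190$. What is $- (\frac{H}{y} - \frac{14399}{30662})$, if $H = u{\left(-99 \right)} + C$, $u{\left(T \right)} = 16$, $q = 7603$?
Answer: $- \frac{35498933}{32532382} \approx -1.0912$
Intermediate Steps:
$y = 13793$ ($y = 7603 + 6190 = 13793$)
$H = 21528$ ($H = 16 + 21512 = 21528$)
$- (\frac{H}{y} - \frac{14399}{30662}) = - (\frac{21528}{13793} - \frac{14399}{30662}) = - (21528 \cdot \frac{1}{13793} - \frac{14399}{30662}) = - (\frac{1656}{1061} - \frac{14399}{30662}) = \left(-1\right) \frac{35498933}{32532382} = - \frac{35498933}{32532382}$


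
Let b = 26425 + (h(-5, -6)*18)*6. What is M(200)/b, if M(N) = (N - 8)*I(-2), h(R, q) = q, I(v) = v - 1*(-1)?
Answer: -192/25777 ≈ -0.0074485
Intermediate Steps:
I(v) = 1 + v (I(v) = v + 1 = 1 + v)
M(N) = 8 - N (M(N) = (N - 8)*(1 - 2) = (-8 + N)*(-1) = 8 - N)
b = 25777 (b = 26425 - 6*18*6 = 26425 - 108*6 = 26425 - 648 = 25777)
M(200)/b = (8 - 1*200)/25777 = (8 - 200)*(1/25777) = -192*1/25777 = -192/25777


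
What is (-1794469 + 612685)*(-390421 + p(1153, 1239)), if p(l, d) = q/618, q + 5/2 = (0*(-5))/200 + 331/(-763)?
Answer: 36260437792332610/78589 ≈ 4.6139e+11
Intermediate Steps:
q = -4477/1526 (q = -5/2 + ((0*(-5))/200 + 331/(-763)) = -5/2 + (0*(1/200) + 331*(-1/763)) = -5/2 + (0 - 331/763) = -5/2 - 331/763 = -4477/1526 ≈ -2.9338)
p(l, d) = -4477/943068 (p(l, d) = -4477/1526/618 = -4477/1526*1/618 = -4477/943068)
(-1794469 + 612685)*(-390421 + p(1153, 1239)) = (-1794469 + 612685)*(-390421 - 4477/943068) = -1181784*(-368193556105/943068) = 36260437792332610/78589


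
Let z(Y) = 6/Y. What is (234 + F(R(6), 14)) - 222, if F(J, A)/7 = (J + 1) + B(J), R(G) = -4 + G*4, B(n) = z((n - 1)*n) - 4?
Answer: 24911/190 ≈ 131.11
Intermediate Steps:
B(n) = -4 + 6/(n*(-1 + n)) (B(n) = 6/(((n - 1)*n)) - 4 = 6/(((-1 + n)*n)) - 4 = 6/((n*(-1 + n))) - 4 = 6*(1/(n*(-1 + n))) - 4 = 6/(n*(-1 + n)) - 4 = -4 + 6/(n*(-1 + n)))
R(G) = -4 + 4*G
F(J, A) = -21 + 7*J + 42/(J*(-1 + J)) (F(J, A) = 7*((J + 1) + (-4 + 6/(J*(-1 + J)))) = 7*((1 + J) + (-4 + 6/(J*(-1 + J)))) = 7*(-3 + J + 6/(J*(-1 + J))) = -21 + 7*J + 42/(J*(-1 + J)))
(234 + F(R(6), 14)) - 222 = (234 + 7*(6 + (-4 + 4*6)³ - 4*(-4 + 4*6)² + 3*(-4 + 4*6))/((-4 + 4*6)*(-1 + (-4 + 4*6)))) - 222 = (234 + 7*(6 + (-4 + 24)³ - 4*(-4 + 24)² + 3*(-4 + 24))/((-4 + 24)*(-1 + (-4 + 24)))) - 222 = (234 + 7*(6 + 20³ - 4*20² + 3*20)/(20*(-1 + 20))) - 222 = (234 + 7*(1/20)*(6 + 8000 - 4*400 + 60)/19) - 222 = (234 + 7*(1/20)*(1/19)*(6 + 8000 - 1600 + 60)) - 222 = (234 + 7*(1/20)*(1/19)*6466) - 222 = (234 + 22631/190) - 222 = 67091/190 - 222 = 24911/190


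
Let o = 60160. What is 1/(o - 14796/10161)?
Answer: 1129/67918996 ≈ 1.6623e-5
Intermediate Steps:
1/(o - 14796/10161) = 1/(60160 - 14796/10161) = 1/(60160 - 14796*1/10161) = 1/(60160 - 1644/1129) = 1/(67918996/1129) = 1129/67918996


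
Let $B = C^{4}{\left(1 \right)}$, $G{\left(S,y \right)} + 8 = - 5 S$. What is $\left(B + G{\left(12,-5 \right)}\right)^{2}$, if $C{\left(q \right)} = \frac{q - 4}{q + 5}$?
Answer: $\frac{1181569}{256} \approx 4615.5$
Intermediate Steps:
$G{\left(S,y \right)} = -8 - 5 S$
$C{\left(q \right)} = \frac{-4 + q}{5 + q}$
$B = \frac{1}{16}$ ($B = \left(\frac{-4 + 1}{5 + 1}\right)^{4} = \left(\frac{1}{6} \left(-3\right)\right)^{4} = \left(- \frac{1}{2}\right)^{4} = \frac{1}{16} \approx 0.0625$)
$\left(B + G{\left(12,-5 \right)}\right)^{2} = \left(\frac{1}{16} - 68\right)^{2} = \left(- \frac{1087}{16}\right)^{2} = \frac{1181569}{256}$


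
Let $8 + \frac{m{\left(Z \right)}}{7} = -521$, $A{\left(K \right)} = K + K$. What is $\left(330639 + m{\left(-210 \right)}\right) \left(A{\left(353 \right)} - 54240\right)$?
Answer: $-17502191824$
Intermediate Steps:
$A{\left(K \right)} = 2 K$
$m{\left(Z \right)} = -3703$ ($m{\left(Z \right)} = -56 + 7 \left(-521\right) = -56 - 3647 = -3703$)
$\left(330639 + m{\left(-210 \right)}\right) \left(A{\left(353 \right)} - 54240\right) = \left(330639 - 3703\right) \left(2 \cdot 353 - 54240\right) = 326936 \left(706 - 54240\right) = 326936 \left(-53534\right) = -17502191824$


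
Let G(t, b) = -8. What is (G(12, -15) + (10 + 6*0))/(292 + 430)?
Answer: 1/361 ≈ 0.0027701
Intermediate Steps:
(G(12, -15) + (10 + 6*0))/(292 + 430) = (-8 + (10 + 6*0))/(292 + 430) = (-8 + (10 + 0))/722 = (-8 + 10)*(1/722) = 2*(1/722) = 1/361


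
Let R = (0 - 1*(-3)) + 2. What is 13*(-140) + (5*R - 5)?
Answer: -1800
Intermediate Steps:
R = 5 (R = (0 + 3) + 2 = 3 + 2 = 5)
13*(-140) + (5*R - 5) = 13*(-140) + (5*5 - 5) = -1820 + (25 - 5) = -1820 + 20 = -1800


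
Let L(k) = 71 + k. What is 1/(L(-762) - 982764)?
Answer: -1/983455 ≈ -1.0168e-6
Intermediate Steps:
1/(L(-762) - 982764) = 1/((71 - 762) - 982764) = 1/(-691 - 982764) = 1/(-983455) = -1/983455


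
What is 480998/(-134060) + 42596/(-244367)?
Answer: -61625229013/16379920010 ≈ -3.7622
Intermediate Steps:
480998/(-134060) + 42596/(-244367) = 480998*(-1/134060) + 42596*(-1/244367) = -240499/67030 - 42596/244367 = -61625229013/16379920010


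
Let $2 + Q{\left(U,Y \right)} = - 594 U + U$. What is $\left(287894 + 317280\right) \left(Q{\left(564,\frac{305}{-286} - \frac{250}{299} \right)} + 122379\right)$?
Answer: $-128342276050$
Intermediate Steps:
$Q{\left(U,Y \right)} = -2 - 593 U$ ($Q{\left(U,Y \right)} = -2 + \left(- 594 U + U\right) = -2 - 593 U$)
$\left(287894 + 317280\right) \left(Q{\left(564,\frac{305}{-286} - \frac{250}{299} \right)} + 122379\right) = \left(287894 + 317280\right) \left(\left(-2 - 334452\right) + 122379\right) = 605174 \left(\left(-2 - 334452\right) + 122379\right) = 605174 \left(-334454 + 122379\right) = 605174 \left(-212075\right) = -128342276050$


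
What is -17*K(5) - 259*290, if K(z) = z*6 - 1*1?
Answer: -75603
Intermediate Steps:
K(z) = -1 + 6*z (K(z) = 6*z - 1 = -1 + 6*z)
-17*K(5) - 259*290 = -17*(-1 + 6*5) - 259*290 = -17*(-1 + 30) - 75110 = -17*29 - 75110 = -493 - 75110 = -75603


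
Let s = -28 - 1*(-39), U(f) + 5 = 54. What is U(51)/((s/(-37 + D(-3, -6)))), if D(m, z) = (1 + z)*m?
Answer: -98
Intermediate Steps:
D(m, z) = m*(1 + z)
U(f) = 49 (U(f) = -5 + 54 = 49)
s = 11 (s = -28 + 39 = 11)
U(51)/((s/(-37 + D(-3, -6)))) = 49/((11/(-37 - 3*(1 - 6)))) = 49/((11/(-37 - 3*(-5)))) = 49/((11/(-37 + 15))) = 49/((11/(-22))) = 49/((11*(-1/22))) = 49/(-½) = 49*(-2) = -98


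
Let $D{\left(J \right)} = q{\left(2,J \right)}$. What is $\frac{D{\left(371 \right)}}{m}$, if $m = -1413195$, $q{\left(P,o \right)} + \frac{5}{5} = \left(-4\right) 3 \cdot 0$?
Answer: $\frac{1}{1413195} \approx 7.0762 \cdot 10^{-7}$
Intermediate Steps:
$q{\left(P,o \right)} = -1$ ($q{\left(P,o \right)} = -1 + \left(-4\right) 3 \cdot 0 = -1 - 0 = -1 + 0 = -1$)
$D{\left(J \right)} = -1$
$\frac{D{\left(371 \right)}}{m} = - \frac{1}{-1413195} = \left(-1\right) \left(- \frac{1}{1413195}\right) = \frac{1}{1413195}$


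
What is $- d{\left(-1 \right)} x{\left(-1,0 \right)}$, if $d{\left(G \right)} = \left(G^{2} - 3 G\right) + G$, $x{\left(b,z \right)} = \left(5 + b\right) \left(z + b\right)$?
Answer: $12$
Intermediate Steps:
$x{\left(b,z \right)} = \left(5 + b\right) \left(b + z\right)$
$d{\left(G \right)} = G^{2} - 2 G$
$- d{\left(-1 \right)} x{\left(-1,0 \right)} = - \left(-1\right) \left(-2 - 1\right) \left(\left(-1\right)^{2} + 5 \left(-1\right) + 5 \cdot 0 - 0\right) = - \left(-1\right) \left(-3\right) \left(1 - 5 + 0 + 0\right) = \left(-1\right) 3 \left(-4\right) = \left(-3\right) \left(-4\right) = 12$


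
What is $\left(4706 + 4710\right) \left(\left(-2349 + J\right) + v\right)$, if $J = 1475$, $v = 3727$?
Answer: $26863848$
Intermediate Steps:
$\left(4706 + 4710\right) \left(\left(-2349 + J\right) + v\right) = \left(4706 + 4710\right) \left(\left(-2349 + 1475\right) + 3727\right) = 9416 \left(-874 + 3727\right) = 9416 \cdot 2853 = 26863848$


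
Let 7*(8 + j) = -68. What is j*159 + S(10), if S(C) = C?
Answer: -19646/7 ≈ -2806.6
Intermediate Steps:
j = -124/7 (j = -8 + (⅐)*(-68) = -8 - 68/7 = -124/7 ≈ -17.714)
j*159 + S(10) = -124/7*159 + 10 = -19716/7 + 10 = -19646/7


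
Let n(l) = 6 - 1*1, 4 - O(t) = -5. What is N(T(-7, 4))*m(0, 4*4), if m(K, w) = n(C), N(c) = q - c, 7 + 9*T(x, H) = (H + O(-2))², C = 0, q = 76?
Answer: 290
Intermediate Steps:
O(t) = 9 (O(t) = 4 - 1*(-5) = 4 + 5 = 9)
T(x, H) = -7/9 + (9 + H)²/9 (T(x, H) = -7/9 + (H + 9)²/9 = -7/9 + (9 + H)²/9)
N(c) = 76 - c
n(l) = 5 (n(l) = 6 - 1 = 5)
m(K, w) = 5
N(T(-7, 4))*m(0, 4*4) = (76 - (-7/9 + (9 + 4)²/9))*5 = (76 - (-7/9 + (⅑)*13²))*5 = (76 - (-7/9 + (⅑)*169))*5 = (76 - (-7/9 + 169/9))*5 = (76 - 1*18)*5 = (76 - 18)*5 = 58*5 = 290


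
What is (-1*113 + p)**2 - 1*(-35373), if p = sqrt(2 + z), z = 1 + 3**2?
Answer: 48154 - 452*sqrt(3) ≈ 47371.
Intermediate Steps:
z = 10 (z = 1 + 9 = 10)
p = 2*sqrt(3) (p = sqrt(2 + 10) = sqrt(12) = 2*sqrt(3) ≈ 3.4641)
(-1*113 + p)**2 - 1*(-35373) = (-1*113 + 2*sqrt(3))**2 - 1*(-35373) = (-113 + 2*sqrt(3))**2 + 35373 = 35373 + (-113 + 2*sqrt(3))**2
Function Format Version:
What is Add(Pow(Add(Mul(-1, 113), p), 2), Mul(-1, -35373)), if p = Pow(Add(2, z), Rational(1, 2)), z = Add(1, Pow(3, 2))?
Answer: Add(48154, Mul(-452, Pow(3, Rational(1, 2)))) ≈ 47371.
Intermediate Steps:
z = 10 (z = Add(1, 9) = 10)
p = Mul(2, Pow(3, Rational(1, 2))) (p = Pow(Add(2, 10), Rational(1, 2)) = Pow(12, Rational(1, 2)) = Mul(2, Pow(3, Rational(1, 2))) ≈ 3.4641)
Add(Pow(Add(Mul(-1, 113), p), 2), Mul(-1, -35373)) = Add(Pow(Add(Mul(-1, 113), Mul(2, Pow(3, Rational(1, 2)))), 2), Mul(-1, -35373)) = Add(Pow(Add(-113, Mul(2, Pow(3, Rational(1, 2)))), 2), 35373) = Add(35373, Pow(Add(-113, Mul(2, Pow(3, Rational(1, 2)))), 2))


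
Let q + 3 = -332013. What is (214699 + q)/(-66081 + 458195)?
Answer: -117317/392114 ≈ -0.29919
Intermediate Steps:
q = -332016 (q = -3 - 332013 = -332016)
(214699 + q)/(-66081 + 458195) = (214699 - 332016)/(-66081 + 458195) = -117317/392114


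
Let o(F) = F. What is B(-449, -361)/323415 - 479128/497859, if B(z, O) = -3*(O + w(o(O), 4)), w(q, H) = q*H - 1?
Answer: -16917753562/17890563165 ≈ -0.94562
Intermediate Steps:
w(q, H) = -1 + H*q (w(q, H) = H*q - 1 = -1 + H*q)
B(z, O) = 3 - 15*O (B(z, O) = -3*(O + (-1 + 4*O)) = -3*(-1 + 5*O) = 3 - 15*O)
B(-449, -361)/323415 - 479128/497859 = (3 - 15*(-361))/323415 - 479128/497859 = (3 + 5415)*(1/323415) - 479128*1/497859 = 5418*(1/323415) - 479128/497859 = 602/35935 - 479128/497859 = -16917753562/17890563165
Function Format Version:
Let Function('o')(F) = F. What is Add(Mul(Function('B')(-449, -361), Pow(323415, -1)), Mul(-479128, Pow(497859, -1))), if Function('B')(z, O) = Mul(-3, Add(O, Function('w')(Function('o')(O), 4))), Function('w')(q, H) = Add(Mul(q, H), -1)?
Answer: Rational(-16917753562, 17890563165) ≈ -0.94562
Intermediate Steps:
Function('w')(q, H) = Add(-1, Mul(H, q)) (Function('w')(q, H) = Add(Mul(H, q), -1) = Add(-1, Mul(H, q)))
Function('B')(z, O) = Add(3, Mul(-15, O)) (Function('B')(z, O) = Mul(-3, Add(O, Add(-1, Mul(4, O)))) = Mul(-3, Add(-1, Mul(5, O))) = Add(3, Mul(-15, O)))
Add(Mul(Function('B')(-449, -361), Pow(323415, -1)), Mul(-479128, Pow(497859, -1))) = Add(Mul(Add(3, Mul(-15, -361)), Pow(323415, -1)), Mul(-479128, Pow(497859, -1))) = Add(Mul(Add(3, 5415), Rational(1, 323415)), Mul(-479128, Rational(1, 497859))) = Add(Mul(5418, Rational(1, 323415)), Rational(-479128, 497859)) = Add(Rational(602, 35935), Rational(-479128, 497859)) = Rational(-16917753562, 17890563165)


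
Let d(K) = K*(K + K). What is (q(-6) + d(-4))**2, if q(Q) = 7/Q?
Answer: 34225/36 ≈ 950.69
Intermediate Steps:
d(K) = 2*K**2 (d(K) = K*(2*K) = 2*K**2)
(q(-6) + d(-4))**2 = (7/(-6) + 2*(-4)**2)**2 = (7*(-1/6) + 2*16)**2 = (-7/6 + 32)**2 = (185/6)**2 = 34225/36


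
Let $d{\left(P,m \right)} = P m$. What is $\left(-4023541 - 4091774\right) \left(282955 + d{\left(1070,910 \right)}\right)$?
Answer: $-10198151171325$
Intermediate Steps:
$\left(-4023541 - 4091774\right) \left(282955 + d{\left(1070,910 \right)}\right) = \left(-4023541 - 4091774\right) \left(282955 + 1070 \cdot 910\right) = - 8115315 \left(282955 + 973700\right) = \left(-8115315\right) 1256655 = -10198151171325$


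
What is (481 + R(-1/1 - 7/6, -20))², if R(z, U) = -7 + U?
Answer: 206116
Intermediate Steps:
(481 + R(-1/1 - 7/6, -20))² = (481 + (-7 - 20))² = (481 - 27)² = 454² = 206116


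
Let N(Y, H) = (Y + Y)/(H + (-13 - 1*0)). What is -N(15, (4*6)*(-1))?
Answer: 30/37 ≈ 0.81081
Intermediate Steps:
N(Y, H) = 2*Y/(-13 + H) (N(Y, H) = (2*Y)/(H + (-13 + 0)) = (2*Y)/(H - 13) = (2*Y)/(-13 + H) = 2*Y/(-13 + H))
-N(15, (4*6)*(-1)) = -2*15/(-13 + (4*6)*(-1)) = -2*15/(-13 + 24*(-1)) = -2*15/(-13 - 24) = -2*15/(-37) = -2*15*(-1)/37 = -1*(-30/37) = 30/37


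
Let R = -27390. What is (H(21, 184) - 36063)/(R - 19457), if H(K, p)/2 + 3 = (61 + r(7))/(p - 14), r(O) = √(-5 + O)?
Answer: 3065804/3981995 - √2/3981995 ≈ 0.76992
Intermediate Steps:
H(K, p) = -6 + 2*(61 + √2)/(-14 + p) (H(K, p) = -6 + 2*((61 + √(-5 + 7))/(p - 14)) = -6 + 2*((61 + √2)/(-14 + p)) = -6 + 2*(61 + √2)/(-14 + p))
(H(21, 184) - 36063)/(R - 19457) = (2*(103 + √2 - 3*184)/(-14 + 184) - 36063)/(-27390 - 19457) = (2*(103 + √2 - 552)/170 - 36063)/(-46847) = (2*(1/170)*(-449 + √2) - 36063)*(-1/46847) = ((-449/85 + √2/85) - 36063)*(-1/46847) = (-3065804/85 + √2/85)*(-1/46847) = 3065804/3981995 - √2/3981995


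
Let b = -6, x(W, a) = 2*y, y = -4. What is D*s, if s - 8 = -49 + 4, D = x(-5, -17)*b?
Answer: -1776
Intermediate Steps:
x(W, a) = -8 (x(W, a) = 2*(-4) = -8)
D = 48 (D = -8*(-6) = 48)
s = -37 (s = 8 + (-49 + 4) = 8 - 45 = -37)
D*s = 48*(-37) = -1776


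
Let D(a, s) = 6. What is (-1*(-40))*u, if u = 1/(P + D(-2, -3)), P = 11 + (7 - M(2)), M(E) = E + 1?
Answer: 40/21 ≈ 1.9048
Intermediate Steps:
M(E) = 1 + E
P = 15 (P = 11 + (7 - (1 + 2)) = 11 + (7 - 1*3) = 11 + (7 - 3) = 11 + 4 = 15)
u = 1/21 (u = 1/(15 + 6) = 1/21 ≈ 0.047619)
(-1*(-40))*u = -1*(-40)*(1/21) = 40*(1/21) = 40/21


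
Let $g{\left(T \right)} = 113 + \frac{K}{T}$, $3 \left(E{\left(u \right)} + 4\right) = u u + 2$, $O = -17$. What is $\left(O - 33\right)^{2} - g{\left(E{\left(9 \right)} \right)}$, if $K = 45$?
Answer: $\frac{169342}{71} \approx 2385.1$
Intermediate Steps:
$E{\left(u \right)} = - \frac{10}{3} + \frac{u^{2}}{3}$ ($E{\left(u \right)} = -4 + \frac{u u + 2}{3} = -4 + \frac{u^{2} + 2}{3} = -4 + \frac{2 + u^{2}}{3} = -4 + \left(\frac{2}{3} + \frac{u^{2}}{3}\right) = - \frac{10}{3} + \frac{u^{2}}{3}$)
$g{\left(T \right)} = 113 + \frac{45}{T}$
$\left(O - 33\right)^{2} - g{\left(E{\left(9 \right)} \right)} = \left(-17 - 33\right)^{2} - \left(113 + \frac{45}{- \frac{10}{3} + \frac{9^{2}}{3}}\right) = \left(-50\right)^{2} - \left(113 + \frac{45}{- \frac{10}{3} + \frac{1}{3} \cdot 81}\right) = 2500 - \left(113 + \frac{45}{- \frac{10}{3} + 27}\right) = 2500 - \left(113 + \frac{45}{\frac{71}{3}}\right) = 2500 - \left(113 + 45 \cdot \frac{3}{71}\right) = 2500 - \left(113 + \frac{135}{71}\right) = 2500 - \frac{8158}{71} = \frac{169342}{71}$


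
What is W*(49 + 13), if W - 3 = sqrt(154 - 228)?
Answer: 186 + 62*I*sqrt(74) ≈ 186.0 + 533.34*I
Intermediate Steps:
W = 3 + I*sqrt(74) (W = 3 + sqrt(154 - 228) = 3 + sqrt(-74) = 3 + I*sqrt(74) ≈ 3.0 + 8.6023*I)
W*(49 + 13) = (3 + I*sqrt(74))*(49 + 13) = (3 + I*sqrt(74))*62 = 186 + 62*I*sqrt(74)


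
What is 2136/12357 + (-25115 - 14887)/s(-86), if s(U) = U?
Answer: 82414735/177117 ≈ 465.31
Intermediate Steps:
2136/12357 + (-25115 - 14887)/s(-86) = 2136/12357 + (-25115 - 14887)/(-86) = 2136*(1/12357) - 40002*(-1/86) = 712/4119 + 20001/43 = 82414735/177117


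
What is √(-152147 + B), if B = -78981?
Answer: 2*I*√57782 ≈ 480.76*I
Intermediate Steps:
√(-152147 + B) = √(-152147 - 78981) = √(-231128) = 2*I*√57782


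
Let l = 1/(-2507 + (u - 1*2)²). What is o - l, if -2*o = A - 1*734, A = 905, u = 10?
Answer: -417751/4886 ≈ -85.500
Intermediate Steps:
o = -171/2 (o = -(905 - 1*734)/2 = -(905 - 734)/2 = -½*171 = -171/2 ≈ -85.500)
l = -1/2443 (l = 1/(-2507 + (10 - 1*2)²) = 1/(-2507 + (10 - 2)²) = 1/(-2507 + 8²) = 1/(-2507 + 64) = 1/(-2443) = -1/2443 ≈ -0.00040933)
o - l = -171/2 - 1*(-1/2443) = -171/2 + 1/2443 = -417751/4886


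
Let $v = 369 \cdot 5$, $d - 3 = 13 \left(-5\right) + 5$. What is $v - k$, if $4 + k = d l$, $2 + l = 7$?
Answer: $2134$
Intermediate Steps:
$l = 5$ ($l = -2 + 7 = 5$)
$d = -57$ ($d = 3 + \left(13 \left(-5\right) + 5\right) = 3 + \left(-65 + 5\right) = 3 - 60 = -57$)
$v = 1845$
$k = -289$ ($k = -4 - 285 = -289$)
$v - k = 1845 - -289 = 1845 + 289 = 2134$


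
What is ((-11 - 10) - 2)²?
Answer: 529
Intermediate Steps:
((-11 - 10) - 2)² = (-21 - 2)² = (-23)² = 529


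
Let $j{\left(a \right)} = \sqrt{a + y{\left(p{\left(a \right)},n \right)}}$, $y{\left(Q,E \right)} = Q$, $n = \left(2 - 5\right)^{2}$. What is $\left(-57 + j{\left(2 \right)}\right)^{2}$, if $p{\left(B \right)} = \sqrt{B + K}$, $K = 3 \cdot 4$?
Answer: $\left(57 - \sqrt{2 + \sqrt{14}}\right)^{2} \approx 2981.6$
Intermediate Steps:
$K = 12$
$n = 9$ ($n = \left(-3\right)^{2} = 9$)
$p{\left(B \right)} = \sqrt{12 + B}$ ($p{\left(B \right)} = \sqrt{B + 12} = \sqrt{12 + B}$)
$j{\left(a \right)} = \sqrt{a + \sqrt{12 + a}}$
$\left(-57 + j{\left(2 \right)}\right)^{2} = \left(-57 + \sqrt{2 + \sqrt{12 + 2}}\right)^{2} = \left(-57 + \sqrt{2 + \sqrt{14}}\right)^{2}$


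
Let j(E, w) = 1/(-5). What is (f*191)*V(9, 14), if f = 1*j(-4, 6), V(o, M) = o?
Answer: -1719/5 ≈ -343.80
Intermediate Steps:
j(E, w) = -⅕
f = -⅕ (f = 1*(-⅕) = -⅕ ≈ -0.20000)
(f*191)*V(9, 14) = -⅕*191*9 = -191/5*9 = -1719/5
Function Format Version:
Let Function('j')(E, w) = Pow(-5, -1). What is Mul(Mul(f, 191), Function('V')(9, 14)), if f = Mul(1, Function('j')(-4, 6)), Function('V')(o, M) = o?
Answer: Rational(-1719, 5) ≈ -343.80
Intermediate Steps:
Function('j')(E, w) = Rational(-1, 5)
f = Rational(-1, 5) (f = Mul(1, Rational(-1, 5)) = Rational(-1, 5) ≈ -0.20000)
Mul(Mul(f, 191), Function('V')(9, 14)) = Mul(Mul(Rational(-1, 5), 191), 9) = Mul(Rational(-191, 5), 9) = Rational(-1719, 5)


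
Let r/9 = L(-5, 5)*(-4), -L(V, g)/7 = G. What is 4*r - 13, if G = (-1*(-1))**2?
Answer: 995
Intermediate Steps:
G = 1 (G = 1**2 = 1)
L(V, g) = -7 (L(V, g) = -7*1 = -7)
r = 252 (r = 9*(-7*(-4)) = 9*28 = 252)
4*r - 13 = 4*252 - 13 = 1008 - 13 = 995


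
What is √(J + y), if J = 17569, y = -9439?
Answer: √8130 ≈ 90.167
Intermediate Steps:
√(J + y) = √(17569 - 9439) = √8130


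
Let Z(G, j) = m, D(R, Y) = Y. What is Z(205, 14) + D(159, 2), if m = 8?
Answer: 10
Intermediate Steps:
Z(G, j) = 8
Z(205, 14) + D(159, 2) = 8 + 2 = 10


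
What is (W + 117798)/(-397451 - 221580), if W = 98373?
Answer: -216171/619031 ≈ -0.34921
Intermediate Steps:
(W + 117798)/(-397451 - 221580) = (98373 + 117798)/(-397451 - 221580) = 216171/(-619031) = 216171*(-1/619031) = -216171/619031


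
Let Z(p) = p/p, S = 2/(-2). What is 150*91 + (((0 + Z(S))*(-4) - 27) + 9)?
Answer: 13628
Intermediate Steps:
S = -1 (S = 2*(-½) = -1)
Z(p) = 1
150*91 + (((0 + Z(S))*(-4) - 27) + 9) = 150*91 + (((0 + 1)*(-4) - 27) + 9) = 13650 + ((1*(-4) - 27) + 9) = 13650 + ((-4 - 27) + 9) = 13650 + (-31 + 9) = 13650 - 22 = 13628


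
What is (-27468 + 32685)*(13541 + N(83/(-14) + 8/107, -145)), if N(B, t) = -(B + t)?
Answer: 107002741149/1498 ≈ 7.1430e+7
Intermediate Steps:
N(B, t) = -B - t
(-27468 + 32685)*(13541 + N(83/(-14) + 8/107, -145)) = (-27468 + 32685)*(13541 + (-(83/(-14) + 8/107) - 1*(-145))) = 5217*(13541 + (-(83*(-1/14) + 8*(1/107)) + 145)) = 5217*(13541 + (-(-83/14 + 8/107) + 145)) = 5217*(13541 + (-1*(-8769/1498) + 145)) = 5217*(13541 + (8769/1498 + 145)) = 5217*(13541 + 225979/1498) = 5217*(20510397/1498) = 107002741149/1498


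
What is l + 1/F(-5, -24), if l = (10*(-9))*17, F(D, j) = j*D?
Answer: -183599/120 ≈ -1530.0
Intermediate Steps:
F(D, j) = D*j
l = -1530 (l = -90*17 = -1530)
l + 1/F(-5, -24) = -1530 + 1/(-5*(-24)) = -1530 + 1/120 = -183599/120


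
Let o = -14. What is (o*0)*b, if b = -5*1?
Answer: 0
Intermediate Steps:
b = -5
(o*0)*b = -14*0*(-5) = 0*(-5) = 0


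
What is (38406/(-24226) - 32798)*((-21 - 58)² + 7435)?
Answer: -5433493631852/12113 ≈ -4.4857e+8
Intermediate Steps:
(38406/(-24226) - 32798)*((-21 - 58)² + 7435) = (38406*(-1/24226) - 32798)*((-79)² + 7435) = (-19203/12113 - 32798)*(6241 + 7435) = -397301377/12113*13676 = -5433493631852/12113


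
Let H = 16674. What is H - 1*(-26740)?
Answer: 43414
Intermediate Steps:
H - 1*(-26740) = 16674 - 1*(-26740) = 16674 + 26740 = 43414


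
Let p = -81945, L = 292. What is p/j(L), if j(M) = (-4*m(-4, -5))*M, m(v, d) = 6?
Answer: 27315/2336 ≈ 11.693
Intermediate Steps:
j(M) = -24*M (j(M) = (-4*6)*M = -24*M)
p/j(L) = -81945/((-24*292)) = -81945/(-7008) = -81945*(-1/7008) = 27315/2336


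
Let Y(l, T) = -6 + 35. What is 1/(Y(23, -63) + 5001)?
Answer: 1/5030 ≈ 0.00019881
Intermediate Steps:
Y(l, T) = 29
1/(Y(23, -63) + 5001) = 1/(29 + 5001) = 1/5030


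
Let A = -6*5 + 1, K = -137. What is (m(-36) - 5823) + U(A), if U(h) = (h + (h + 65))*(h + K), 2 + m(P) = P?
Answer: -7023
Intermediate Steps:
m(P) = -2 + P
A = -29 (A = -30 + 1 = -29)
U(h) = (-137 + h)*(65 + 2*h) (U(h) = (h + (h + 65))*(h - 137) = (h + (65 + h))*(-137 + h) = (65 + 2*h)*(-137 + h) = (-137 + h)*(65 + 2*h))
(m(-36) - 5823) + U(A) = ((-2 - 36) - 5823) + (-8905 - 209*(-29) + 2*(-29)**2) = (-38 - 5823) + (-8905 + 6061 + 2*841) = -5861 + (-8905 + 6061 + 1682) = -5861 - 1162 = -7023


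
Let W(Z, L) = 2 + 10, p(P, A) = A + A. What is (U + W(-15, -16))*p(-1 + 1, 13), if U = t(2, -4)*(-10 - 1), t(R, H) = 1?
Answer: 26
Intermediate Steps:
p(P, A) = 2*A
W(Z, L) = 12
U = -11 (U = 1*(-10 - 1) = 1*(-11) = -11)
(U + W(-15, -16))*p(-1 + 1, 13) = (-11 + 12)*(2*13) = 1*26 = 26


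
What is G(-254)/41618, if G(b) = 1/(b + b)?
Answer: -1/21141944 ≈ -4.7299e-8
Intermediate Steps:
G(b) = 1/(2*b)
G(-254)/41618 = ((½)/(-254))/41618 = ((½)*(-1/254))*(1/41618) = -1/508*1/41618 = -1/21141944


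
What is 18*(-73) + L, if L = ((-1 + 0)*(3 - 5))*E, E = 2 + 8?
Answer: -1294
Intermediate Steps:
E = 10
L = 20 (L = ((-1 + 0)*(3 - 5))*10 = -1*(-2)*10 = 2*10 = 20)
18*(-73) + L = 18*(-73) + 20 = -1314 + 20 = -1294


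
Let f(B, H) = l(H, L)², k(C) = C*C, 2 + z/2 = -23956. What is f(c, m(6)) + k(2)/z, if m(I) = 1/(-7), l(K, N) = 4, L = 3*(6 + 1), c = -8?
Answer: 191663/11979 ≈ 16.000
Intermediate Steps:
z = -47916 (z = -4 + 2*(-23956) = -4 - 47912 = -47916)
L = 21 (L = 3*7 = 21)
k(C) = C²
m(I) = -⅐
f(B, H) = 16 (f(B, H) = 4² = 16)
f(c, m(6)) + k(2)/z = 16 + 2²/(-47916) = 16 + 4*(-1/47916) = 16 - 1/11979 = 191663/11979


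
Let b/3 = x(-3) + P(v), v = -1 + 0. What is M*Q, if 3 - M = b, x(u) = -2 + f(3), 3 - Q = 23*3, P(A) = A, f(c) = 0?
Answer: -792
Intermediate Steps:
v = -1
Q = -66 (Q = 3 - 23*3 = 3 - 1*69 = 3 - 69 = -66)
x(u) = -2 (x(u) = -2 + 0 = -2)
b = -9 (b = 3*(-2 - 1) = 3*(-3) = -9)
M = 12 (M = 3 - 1*(-9) = 3 + 9 = 12)
M*Q = 12*(-66) = -792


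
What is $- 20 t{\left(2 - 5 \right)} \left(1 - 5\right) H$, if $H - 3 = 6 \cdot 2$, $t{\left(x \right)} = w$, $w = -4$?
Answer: $-4800$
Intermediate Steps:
$t{\left(x \right)} = -4$
$H = 15$ ($H = 3 + 6 \cdot 2 = 3 + 12 = 15$)
$- 20 t{\left(2 - 5 \right)} \left(1 - 5\right) H = \left(-20\right) \left(-4\right) \left(1 - 5\right) 15 = 80 \left(\left(-4\right) 15\right) = 80 \left(-60\right) = -4800$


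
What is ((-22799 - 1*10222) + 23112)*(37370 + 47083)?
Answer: -836844777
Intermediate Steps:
((-22799 - 1*10222) + 23112)*(37370 + 47083) = ((-22799 - 10222) + 23112)*84453 = (-33021 + 23112)*84453 = -9909*84453 = -836844777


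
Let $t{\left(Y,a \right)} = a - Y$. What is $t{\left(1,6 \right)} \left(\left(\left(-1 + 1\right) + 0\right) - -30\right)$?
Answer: $150$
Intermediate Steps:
$t{\left(1,6 \right)} \left(\left(\left(-1 + 1\right) + 0\right) - -30\right) = \left(6 - 1\right) \left(\left(\left(-1 + 1\right) + 0\right) - -30\right) = \left(6 - 1\right) \left(\left(0 + 0\right) + 30\right) = 5 \left(0 + 30\right) = 5 \cdot 30 = 150$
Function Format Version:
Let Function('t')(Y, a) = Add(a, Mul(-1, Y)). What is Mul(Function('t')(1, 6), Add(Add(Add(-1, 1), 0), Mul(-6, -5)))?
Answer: 150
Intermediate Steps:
Mul(Function('t')(1, 6), Add(Add(Add(-1, 1), 0), Mul(-6, -5))) = Mul(Add(6, Mul(-1, 1)), Add(Add(Add(-1, 1), 0), Mul(-6, -5))) = Mul(Add(6, -1), Add(Add(0, 0), 30)) = Mul(5, Add(0, 30)) = Mul(5, 30) = 150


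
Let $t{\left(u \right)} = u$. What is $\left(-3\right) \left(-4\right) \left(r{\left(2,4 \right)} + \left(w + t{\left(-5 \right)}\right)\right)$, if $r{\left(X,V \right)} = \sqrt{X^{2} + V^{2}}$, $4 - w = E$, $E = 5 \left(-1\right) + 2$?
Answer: $24 + 24 \sqrt{5} \approx 77.666$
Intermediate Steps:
$E = -3$ ($E = -5 + 2 = -3$)
$w = 7$ ($w = 4 - -3 = 4 + 3 = 7$)
$r{\left(X,V \right)} = \sqrt{V^{2} + X^{2}}$
$\left(-3\right) \left(-4\right) \left(r{\left(2,4 \right)} + \left(w + t{\left(-5 \right)}\right)\right) = \left(-3\right) \left(-4\right) \left(\sqrt{4^{2} + 2^{2}} + \left(7 - 5\right)\right) = 12 \left(\sqrt{16 + 4} + 2\right) = 12 \left(\sqrt{20} + 2\right) = 12 \left(2 \sqrt{5} + 2\right) = 12 \left(2 + 2 \sqrt{5}\right) = 24 + 24 \sqrt{5}$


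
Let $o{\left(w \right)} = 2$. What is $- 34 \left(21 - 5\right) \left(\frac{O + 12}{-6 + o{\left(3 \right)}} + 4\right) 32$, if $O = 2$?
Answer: $-8704$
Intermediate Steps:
$- 34 \left(21 - 5\right) \left(\frac{O + 12}{-6 + o{\left(3 \right)}} + 4\right) 32 = - 34 \left(21 - 5\right) \left(\frac{2 + 12}{-6 + 2} + 4\right) 32 = - 34 \cdot 16 \left(\frac{14}{-4} + 4\right) 32 = - 34 \cdot 16 \left(14 \left(- \frac{1}{4}\right) + 4\right) 32 = - 34 \cdot 16 \left(- \frac{7}{2} + 4\right) 32 = - 34 \cdot 16 \cdot \frac{1}{2} \cdot 32 = \left(-34\right) 8 \cdot 32 = \left(-272\right) 32 = -8704$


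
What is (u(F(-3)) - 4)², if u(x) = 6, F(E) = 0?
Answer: 4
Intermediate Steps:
(u(F(-3)) - 4)² = (6 - 4)² = 2² = 4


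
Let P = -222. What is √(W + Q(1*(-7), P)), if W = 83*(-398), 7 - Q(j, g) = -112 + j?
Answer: 2*I*√8227 ≈ 181.41*I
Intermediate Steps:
Q(j, g) = 119 - j (Q(j, g) = 7 - (-112 + j) = 7 + (112 - j) = 119 - j)
W = -33034
√(W + Q(1*(-7), P)) = √(-33034 + (119 - (-7))) = √(-33034 + (119 - 1*(-7))) = √(-33034 + (119 + 7)) = √(-33034 + 126) = √(-32908) = 2*I*√8227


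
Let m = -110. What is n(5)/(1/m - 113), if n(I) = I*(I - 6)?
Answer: 550/12431 ≈ 0.044244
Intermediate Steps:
n(I) = I*(-6 + I)
n(5)/(1/m - 113) = (5*(-6 + 5))/(1/(-110) - 113) = (5*(-1))/(-1/110 - 113) = -5/(-12431/110) = -5*(-110/12431) = 550/12431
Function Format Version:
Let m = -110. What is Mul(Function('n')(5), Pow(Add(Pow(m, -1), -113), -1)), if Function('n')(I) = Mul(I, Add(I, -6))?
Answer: Rational(550, 12431) ≈ 0.044244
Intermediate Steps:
Function('n')(I) = Mul(I, Add(-6, I))
Mul(Function('n')(5), Pow(Add(Pow(m, -1), -113), -1)) = Mul(Mul(5, Add(-6, 5)), Pow(Add(Pow(-110, -1), -113), -1)) = Mul(Mul(5, -1), Pow(Add(Rational(-1, 110), -113), -1)) = Mul(-5, Pow(Rational(-12431, 110), -1)) = Mul(-5, Rational(-110, 12431)) = Rational(550, 12431)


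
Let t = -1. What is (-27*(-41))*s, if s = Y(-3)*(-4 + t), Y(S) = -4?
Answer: 22140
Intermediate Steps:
s = 20 (s = -4*(-4 - 1) = -4*(-5) = 20)
(-27*(-41))*s = -27*(-41)*20 = 1107*20 = 22140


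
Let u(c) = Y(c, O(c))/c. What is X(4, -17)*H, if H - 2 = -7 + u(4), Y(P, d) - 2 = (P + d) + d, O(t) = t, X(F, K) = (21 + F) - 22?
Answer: -9/2 ≈ -4.5000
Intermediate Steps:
X(F, K) = -1 + F
Y(P, d) = 2 + P + 2*d (Y(P, d) = 2 + ((P + d) + d) = 2 + (P + 2*d) = 2 + P + 2*d)
u(c) = (2 + 3*c)/c (u(c) = (2 + c + 2*c)/c = (2 + 3*c)/c)
H = -3/2 (H = 2 + (-7 + (3 + 2/4)) = 2 + (-7 + (3 + 2*(¼))) = 2 + (-7 + (3 + ½)) = 2 + (-7 + 7/2) = 2 - 7/2 = -3/2 ≈ -1.5000)
X(4, -17)*H = (-1 + 4)*(-3/2) = 3*(-3/2) = -9/2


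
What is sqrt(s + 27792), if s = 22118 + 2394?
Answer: 4*sqrt(3269) ≈ 228.70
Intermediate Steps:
s = 24512
sqrt(s + 27792) = sqrt(24512 + 27792) = sqrt(52304) = 4*sqrt(3269)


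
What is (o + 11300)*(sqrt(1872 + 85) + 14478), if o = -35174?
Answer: -345647772 - 23874*sqrt(1957) ≈ -3.4670e+8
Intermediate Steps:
(o + 11300)*(sqrt(1872 + 85) + 14478) = (-35174 + 11300)*(sqrt(1872 + 85) + 14478) = -23874*(sqrt(1957) + 14478) = -23874*(14478 + sqrt(1957)) = -345647772 - 23874*sqrt(1957)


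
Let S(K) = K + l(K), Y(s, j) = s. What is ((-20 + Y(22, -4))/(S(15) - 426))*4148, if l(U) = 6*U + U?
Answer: -244/9 ≈ -27.111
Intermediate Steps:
l(U) = 7*U
S(K) = 8*K (S(K) = K + 7*K = 8*K)
((-20 + Y(22, -4))/(S(15) - 426))*4148 = ((-20 + 22)/(8*15 - 426))*4148 = (2/(120 - 426))*4148 = (2/(-306))*4148 = (2*(-1/306))*4148 = -1/153*4148 = -244/9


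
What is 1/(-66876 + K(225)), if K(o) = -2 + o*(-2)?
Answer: -1/67328 ≈ -1.4853e-5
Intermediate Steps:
K(o) = -2 - 2*o
1/(-66876 + K(225)) = 1/(-66876 + (-2 - 2*225)) = 1/(-66876 + (-2 - 450)) = 1/(-66876 - 452) = 1/(-67328) = -1/67328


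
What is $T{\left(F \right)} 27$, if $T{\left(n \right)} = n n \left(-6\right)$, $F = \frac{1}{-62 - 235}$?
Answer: $- \frac{2}{1089} \approx -0.0018365$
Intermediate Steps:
$F = - \frac{1}{297}$ ($F = \frac{1}{-297} = - \frac{1}{297} \approx -0.003367$)
$T{\left(n \right)} = - 6 n^{2}$ ($T{\left(n \right)} = n^{2} \left(-6\right) = - 6 n^{2}$)
$T{\left(F \right)} 27 = - 6 \left(- \frac{1}{297}\right)^{2} \cdot 27 = \left(-6\right) \frac{1}{88209} \cdot 27 = \left(- \frac{2}{29403}\right) 27 = - \frac{2}{1089}$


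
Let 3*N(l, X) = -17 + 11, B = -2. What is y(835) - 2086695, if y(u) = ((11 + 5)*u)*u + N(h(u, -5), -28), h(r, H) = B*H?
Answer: 9068903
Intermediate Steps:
h(r, H) = -2*H
N(l, X) = -2 (N(l, X) = (-17 + 11)/3 = (⅓)*(-6) = -2)
y(u) = -2 + 16*u² (y(u) = ((11 + 5)*u)*u - 2 = (16*u)*u - 2 = 16*u² - 2 = -2 + 16*u²)
y(835) - 2086695 = (-2 + 16*835²) - 2086695 = (-2 + 16*697225) - 2086695 = (-2 + 11155600) - 2086695 = 11155598 - 2086695 = 9068903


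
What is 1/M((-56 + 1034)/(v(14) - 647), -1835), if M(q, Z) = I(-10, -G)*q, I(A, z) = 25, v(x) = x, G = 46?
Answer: -211/8150 ≈ -0.025890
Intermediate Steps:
M(q, Z) = 25*q
1/M((-56 + 1034)/(v(14) - 647), -1835) = 1/(25*((-56 + 1034)/(14 - 647))) = 1/(25*(978/(-633))) = 1/(25*(978*(-1/633))) = 1/(25*(-326/211)) = 1/(-8150/211) = -211/8150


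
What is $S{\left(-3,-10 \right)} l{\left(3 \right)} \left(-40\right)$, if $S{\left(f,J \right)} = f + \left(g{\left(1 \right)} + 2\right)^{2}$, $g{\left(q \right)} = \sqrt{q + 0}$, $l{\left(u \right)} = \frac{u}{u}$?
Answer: $-240$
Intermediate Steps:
$l{\left(u \right)} = 1$
$g{\left(q \right)} = \sqrt{q}$
$S{\left(f,J \right)} = 9 + f$ ($S{\left(f,J \right)} = f + \left(\sqrt{1} + 2\right)^{2} = f + \left(1 + 2\right)^{2} = f + 3^{2} = f + 9 = 9 + f$)
$S{\left(-3,-10 \right)} l{\left(3 \right)} \left(-40\right) = \left(9 - 3\right) 1 \left(-40\right) = 6 \cdot 1 \left(-40\right) = 6 \left(-40\right) = -240$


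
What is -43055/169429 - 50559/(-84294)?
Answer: 1645627547/4760616042 ≈ 0.34568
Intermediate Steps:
-43055/169429 - 50559/(-84294) = -43055*1/169429 - 50559*(-1/84294) = -43055/169429 + 16853/28098 = 1645627547/4760616042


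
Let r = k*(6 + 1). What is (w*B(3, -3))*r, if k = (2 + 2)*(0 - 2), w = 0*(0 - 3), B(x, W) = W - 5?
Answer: 0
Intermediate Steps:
B(x, W) = -5 + W
w = 0 (w = 0*(-3) = 0)
k = -8 (k = 4*(-2) = -8)
r = -56 (r = -8*(6 + 1) = -8*7 = -56)
(w*B(3, -3))*r = (0*(-5 - 3))*(-56) = (0*(-8))*(-56) = 0*(-56) = 0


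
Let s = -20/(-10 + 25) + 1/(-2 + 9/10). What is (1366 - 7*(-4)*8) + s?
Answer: 52396/33 ≈ 1587.8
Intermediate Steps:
s = -74/33 (s = -20/15 + 1/(-2 + 9*(⅒)) = -20*1/15 + 1/(-2 + 9/10) = -4/3 + 1/(-11/10) = -4/3 - 10/11 = -74/33 ≈ -2.2424)
(1366 - 7*(-4)*8) + s = (1366 - 7*(-4)*8) - 74/33 = (1366 + 28*8) - 74/33 = (1366 + 224) - 74/33 = 1590 - 74/33 = 52396/33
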